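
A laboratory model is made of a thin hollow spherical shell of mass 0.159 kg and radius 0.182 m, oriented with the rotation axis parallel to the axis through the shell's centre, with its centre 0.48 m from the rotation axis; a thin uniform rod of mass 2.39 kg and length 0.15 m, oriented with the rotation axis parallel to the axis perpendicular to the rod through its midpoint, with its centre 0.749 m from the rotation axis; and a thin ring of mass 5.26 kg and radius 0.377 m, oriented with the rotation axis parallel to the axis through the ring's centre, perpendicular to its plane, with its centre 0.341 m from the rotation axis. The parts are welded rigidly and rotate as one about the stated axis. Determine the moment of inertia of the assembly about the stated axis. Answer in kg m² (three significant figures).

2.74

Spherical shell: I_cm = (2/3)MR² = (2/3)(0.159)(0.182)² = 0.0035111 kg m²; centre at d = 0.48 m, so the parallel axis theorem gives I = 0.0035111 + (0.159)(0.48)² = 0.040145 kg m².
Thin rod: I_cm = (1/12)ML² = (1/12)(2.39)(0.15)² = 0.0044812 kg m²; centre at d = 0.749 m, so the parallel axis theorem gives I = 0.0044812 + (2.39)(0.749)² = 1.3453 kg m².
Thin ring: I_cm = MR² = (5.26)(0.377)² = 0.7476 kg m²; centre at d = 0.341 m, so the parallel axis theorem gives I = 0.7476 + (5.26)(0.341)² = 1.3592 kg m².
Total I = 0.040145 + 1.3453 + 1.3592 = 2.7447 kg m².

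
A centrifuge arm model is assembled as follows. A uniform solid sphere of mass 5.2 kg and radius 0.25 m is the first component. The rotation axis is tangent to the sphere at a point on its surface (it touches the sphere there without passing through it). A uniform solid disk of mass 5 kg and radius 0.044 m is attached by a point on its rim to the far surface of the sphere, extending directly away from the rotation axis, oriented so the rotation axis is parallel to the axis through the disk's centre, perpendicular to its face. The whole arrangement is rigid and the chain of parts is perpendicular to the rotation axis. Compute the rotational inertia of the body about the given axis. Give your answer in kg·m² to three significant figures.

Solid sphere: I_cm = (2/5)MR² = (2/5)(5.2)(0.25)² = 0.13 kg·m²; centre at d = 0.25 m, so the parallel axis theorem gives I = 0.13 + (5.2)(0.25)² = 0.455 kg·m².
Solid disk: I_cm = (1/2)MR² = (1/2)(5)(0.044)² = 0.00484 kg·m²; centre at d = 0.25 + 0.25 + 0.044 = 0.544 m, so the parallel axis theorem gives I = 0.00484 + (5)(0.544)² = 1.4845 kg·m².
Total I = 0.455 + 1.4845 = 1.9395 kg·m².

1.94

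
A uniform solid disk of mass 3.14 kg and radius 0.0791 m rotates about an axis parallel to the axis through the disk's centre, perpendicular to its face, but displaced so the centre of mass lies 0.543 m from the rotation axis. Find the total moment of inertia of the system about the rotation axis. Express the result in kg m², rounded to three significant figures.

0.936

I_cm = (1/2)MR² = (1/2)(3.14)(0.0791)² = 0.0098232 kg m²; centre at d = 0.543 m, so the parallel axis theorem gives I = 0.0098232 + (3.14)(0.543)² = 0.93565 kg m².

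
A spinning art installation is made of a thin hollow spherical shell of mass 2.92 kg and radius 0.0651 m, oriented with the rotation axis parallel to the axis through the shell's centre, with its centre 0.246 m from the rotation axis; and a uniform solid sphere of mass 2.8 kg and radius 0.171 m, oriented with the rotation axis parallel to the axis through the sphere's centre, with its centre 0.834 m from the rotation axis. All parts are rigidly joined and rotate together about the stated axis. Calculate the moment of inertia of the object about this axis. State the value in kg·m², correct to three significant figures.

2.17

Spherical shell: I_cm = (2/3)MR² = (2/3)(2.92)(0.0651)² = 0.00825 kg·m²; centre at d = 0.246 m, so the parallel axis theorem gives I = 0.00825 + (2.92)(0.246)² = 0.18496 kg·m².
Solid sphere: I_cm = (2/5)MR² = (2/5)(2.8)(0.171)² = 0.03275 kg·m²; centre at d = 0.834 m, so the parallel axis theorem gives I = 0.03275 + (2.8)(0.834)² = 1.9803 kg·m².
Total I = 0.18496 + 1.9803 = 2.1653 kg·m².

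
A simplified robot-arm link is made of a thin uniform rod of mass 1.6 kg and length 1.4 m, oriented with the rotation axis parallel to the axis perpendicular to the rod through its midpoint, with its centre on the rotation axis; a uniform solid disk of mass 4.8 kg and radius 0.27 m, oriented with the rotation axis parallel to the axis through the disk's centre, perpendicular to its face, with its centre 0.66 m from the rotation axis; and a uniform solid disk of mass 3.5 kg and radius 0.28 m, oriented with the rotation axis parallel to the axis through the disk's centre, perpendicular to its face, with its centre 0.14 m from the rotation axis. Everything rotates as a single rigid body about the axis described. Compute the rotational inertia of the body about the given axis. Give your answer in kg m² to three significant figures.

2.73

Thin rod: I_cm = (1/12)ML² = (1/12)(1.6)(1.4)² = 0.26133 kg m²; axis through the centre, so I = 0.26133 kg m².
Solid disk: I_cm = (1/2)MR² = (1/2)(4.8)(0.27)² = 0.17496 kg m²; centre at d = 0.66 m, so I = I_cm + Md² gives I = 0.17496 + (4.8)(0.66)² = 2.2658 kg m².
Solid disk: I_cm = (1/2)MR² = (1/2)(3.5)(0.28)² = 0.1372 kg m²; centre at d = 0.14 m, so I = I_cm + Md² gives I = 0.1372 + (3.5)(0.14)² = 0.2058 kg m².
Total I = 0.26133 + 2.2658 + 0.2058 = 2.733 kg m².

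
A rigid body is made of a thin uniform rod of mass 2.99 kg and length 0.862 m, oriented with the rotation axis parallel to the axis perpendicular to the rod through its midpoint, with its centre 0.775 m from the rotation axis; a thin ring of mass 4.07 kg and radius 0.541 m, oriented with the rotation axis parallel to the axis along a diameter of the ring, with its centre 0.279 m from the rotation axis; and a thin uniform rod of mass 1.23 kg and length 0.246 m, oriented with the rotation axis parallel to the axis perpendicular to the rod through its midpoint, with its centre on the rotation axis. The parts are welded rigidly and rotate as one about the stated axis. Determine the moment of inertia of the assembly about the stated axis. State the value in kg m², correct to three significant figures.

Thin rod: I_cm = (1/12)ML² = (1/12)(2.99)(0.862)² = 0.18514 kg m²; centre at d = 0.775 m, so I = I_cm + Md² gives I = 0.18514 + (2.99)(0.775)² = 1.981 kg m².
Thin ring: I_cm = (1/2)MR² = (1/2)(4.07)(0.541)² = 0.59561 kg m²; centre at d = 0.279 m, so I = I_cm + Md² gives I = 0.59561 + (4.07)(0.279)² = 0.91242 kg m².
Thin rod: I_cm = (1/12)ML² = (1/12)(1.23)(0.246)² = 0.0062029 kg m²; axis through the centre, so I = 0.0062029 kg m².
Total I = 1.981 + 0.91242 + 0.0062029 = 2.8996 kg m².

2.90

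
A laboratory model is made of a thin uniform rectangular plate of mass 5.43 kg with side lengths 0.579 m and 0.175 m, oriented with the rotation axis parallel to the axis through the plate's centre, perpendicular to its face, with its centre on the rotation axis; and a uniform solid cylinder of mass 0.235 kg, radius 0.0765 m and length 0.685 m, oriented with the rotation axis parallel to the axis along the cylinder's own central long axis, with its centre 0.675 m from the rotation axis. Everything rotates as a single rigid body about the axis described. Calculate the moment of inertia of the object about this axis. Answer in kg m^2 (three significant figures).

Rectangular plate: I_cm = (1/12)M(a²+b²) = (1/12)(5.43)[(0.579)² + (0.175)²] = 0.16555 kg m^2; axis through the centre, so I = 0.16555 kg m^2.
Solid cylinder: I_cm = (1/2)MR² = (1/2)(0.235)(0.0765)² = 0.00068764 kg m^2; centre at d = 0.675 m, so I = I_cm + Md² gives I = 0.00068764 + (0.235)(0.675)² = 0.10776 kg m^2.
Total I = 0.16555 + 0.10776 = 0.27331 kg m^2.

0.273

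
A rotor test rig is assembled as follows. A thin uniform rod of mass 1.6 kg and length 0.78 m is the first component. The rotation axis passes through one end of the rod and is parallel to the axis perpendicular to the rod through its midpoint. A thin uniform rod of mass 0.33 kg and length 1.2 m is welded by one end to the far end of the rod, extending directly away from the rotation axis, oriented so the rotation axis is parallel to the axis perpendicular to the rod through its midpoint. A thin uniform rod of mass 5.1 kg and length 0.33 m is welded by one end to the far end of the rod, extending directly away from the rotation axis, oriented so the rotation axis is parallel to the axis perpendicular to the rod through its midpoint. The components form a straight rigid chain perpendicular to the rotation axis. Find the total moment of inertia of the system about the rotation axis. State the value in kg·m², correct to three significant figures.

Thin rod: I_cm = (1/12)ML² = (1/12)(1.6)(0.78)² = 0.08112 kg·m²; centre at d = 0.39 m, so I = I_cm + Md² gives I = 0.08112 + (1.6)(0.39)² = 0.32448 kg·m².
Thin rod: I_cm = (1/12)ML² = (1/12)(0.33)(1.2)² = 0.0396 kg·m²; centre at d = 0.39 + 0.39 + 0.6 = 1.38 m, so I = I_cm + Md² gives I = 0.0396 + (0.33)(1.38)² = 0.66805 kg·m².
Thin rod: I_cm = (1/12)ML² = (1/12)(5.1)(0.33)² = 0.046282 kg·m²; centre at d = 0.39 + 0.39 + 0.6 + 0.6 + 0.165 = 2.145 m, so I = I_cm + Md² gives I = 0.046282 + (5.1)(2.145)² = 23.512 kg·m².
Total I = 0.32448 + 0.66805 + 23.512 = 24.504 kg·m².

24.5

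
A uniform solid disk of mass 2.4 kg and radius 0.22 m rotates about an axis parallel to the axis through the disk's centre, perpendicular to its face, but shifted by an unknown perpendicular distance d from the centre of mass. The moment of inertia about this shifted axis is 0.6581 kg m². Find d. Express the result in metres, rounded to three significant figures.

About the centre-of-mass axis, I_cm = (1/2)MR² = (1/2)(2.4)(0.22)² = 0.05808 kg m².
Parallel axis theorem: I = I_cm + Md², so Md² = 0.6581 − 0.05808 = 0.60002 kg m².
d = √(0.60002 / 2.4) = 0.50001 m.

0.500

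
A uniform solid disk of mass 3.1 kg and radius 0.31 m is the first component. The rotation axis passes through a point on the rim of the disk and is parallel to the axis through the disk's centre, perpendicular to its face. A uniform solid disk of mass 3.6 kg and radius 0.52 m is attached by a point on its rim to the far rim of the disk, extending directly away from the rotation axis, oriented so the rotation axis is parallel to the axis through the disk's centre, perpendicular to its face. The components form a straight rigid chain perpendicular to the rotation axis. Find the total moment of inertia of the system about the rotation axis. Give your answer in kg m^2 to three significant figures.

5.61

Solid disk: I_cm = (1/2)MR² = (1/2)(3.1)(0.31)² = 0.14896 kg m^2; centre at d = 0.31 m, so I = I_cm + Md² gives I = 0.14896 + (3.1)(0.31)² = 0.44687 kg m^2.
Solid disk: I_cm = (1/2)MR² = (1/2)(3.6)(0.52)² = 0.48672 kg m^2; centre at d = 0.31 + 0.31 + 0.52 = 1.14 m, so I = I_cm + Md² gives I = 0.48672 + (3.6)(1.14)² = 5.1653 kg m^2.
Total I = 0.44687 + 5.1653 = 5.6121 kg m^2.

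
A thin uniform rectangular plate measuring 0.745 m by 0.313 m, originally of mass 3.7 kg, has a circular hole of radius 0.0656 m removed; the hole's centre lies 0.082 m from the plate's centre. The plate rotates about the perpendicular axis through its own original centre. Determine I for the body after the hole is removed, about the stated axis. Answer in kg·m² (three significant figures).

0.199

Unpierced body about its centre: I₀ = (1/12)M(a²+b²) = (1/12)(3.7)[(0.745)² + (0.313)²] = 0.20134 kg·m².
The removed disk has mass m = M·πr²/(ab) = (3.7)·π(0.0656)²/(0.745·0.313) = 0.21452 kg (same uniform areal density).
Its moment of inertia about the rotation axis (parallel-axis theorem): I_hole = (1/2)mr² + md² = (1/2)(0.21452)(0.0656)² + (0.21452)(0.082)² = 0.001904 kg·m².
Treating the hole as negative mass, I = I₀ − I_hole = 0.20134 − 0.001904 = 0.19944 kg·m².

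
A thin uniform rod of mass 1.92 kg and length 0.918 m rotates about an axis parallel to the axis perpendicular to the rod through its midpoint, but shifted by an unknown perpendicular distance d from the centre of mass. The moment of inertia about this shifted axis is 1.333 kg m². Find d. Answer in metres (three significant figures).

About the centre-of-mass axis, I_cm = (1/12)ML² = (1/12)(1.92)(0.918)² = 0.13484 kg m².
Parallel axis theorem: I = I_cm + Md², so Md² = 1.333 − 0.13484 = 1.1982 kg m².
d = √(1.1982 / 1.92) = 0.78996 m.

0.790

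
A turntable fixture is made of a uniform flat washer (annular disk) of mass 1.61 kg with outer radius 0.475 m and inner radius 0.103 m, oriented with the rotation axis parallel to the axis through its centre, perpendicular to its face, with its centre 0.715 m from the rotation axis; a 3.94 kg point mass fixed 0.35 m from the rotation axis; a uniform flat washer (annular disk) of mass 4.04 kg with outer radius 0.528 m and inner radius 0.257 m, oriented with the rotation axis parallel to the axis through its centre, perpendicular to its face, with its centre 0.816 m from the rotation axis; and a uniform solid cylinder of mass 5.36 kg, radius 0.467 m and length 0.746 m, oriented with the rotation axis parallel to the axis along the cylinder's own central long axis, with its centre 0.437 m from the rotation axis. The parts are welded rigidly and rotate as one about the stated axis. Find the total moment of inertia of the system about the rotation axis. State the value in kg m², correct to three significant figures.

6.49

Annular disk: I_cm = (1/2)M(R²+r²) = (1/2)(1.61)[(0.475)² + (0.103)²] = 0.19017 kg m²; centre at d = 0.715 m, so I = I_cm + Md² gives I = 0.19017 + (1.61)(0.715)² = 1.0132 kg m².
Point mass: I_cm = 0; centre at d = 0.35 m, so I = I_cm + Md² gives I = 0 + (3.94)(0.35)² = 0.48265 kg m².
Annular disk: I_cm = (1/2)M(R²+r²) = (1/2)(4.04)[(0.528)² + (0.257)²] = 0.69656 kg m²; centre at d = 0.816 m, so I = I_cm + Md² gives I = 0.69656 + (4.04)(0.816)² = 3.3866 kg m².
Solid cylinder: I_cm = (1/2)MR² = (1/2)(5.36)(0.467)² = 0.58448 kg m²; centre at d = 0.437 m, so I = I_cm + Md² gives I = 0.58448 + (5.36)(0.437)² = 1.6081 kg m².
Total I = 1.0132 + 0.48265 + 3.3866 + 1.6081 = 6.4906 kg m².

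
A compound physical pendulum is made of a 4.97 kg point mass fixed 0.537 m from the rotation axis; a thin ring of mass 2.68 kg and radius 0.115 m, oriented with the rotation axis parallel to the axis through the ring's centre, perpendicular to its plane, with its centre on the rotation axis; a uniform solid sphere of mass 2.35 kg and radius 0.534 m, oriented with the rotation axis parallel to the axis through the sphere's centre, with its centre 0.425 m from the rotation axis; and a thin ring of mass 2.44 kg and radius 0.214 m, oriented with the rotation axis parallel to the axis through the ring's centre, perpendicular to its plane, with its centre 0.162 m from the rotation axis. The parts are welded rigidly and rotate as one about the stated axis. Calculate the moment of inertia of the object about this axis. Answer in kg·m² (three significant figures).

Point mass: I_cm = 0; centre at d = 0.537 m, so I = I_cm + Md² gives I = 0 + (4.97)(0.537)² = 1.4332 kg·m².
Thin ring: I_cm = MR² = (2.68)(0.115)² = 0.035443 kg·m²; axis through the centre, so I = 0.035443 kg·m².
Solid sphere: I_cm = (2/5)MR² = (2/5)(2.35)(0.534)² = 0.26805 kg·m²; centre at d = 0.425 m, so I = I_cm + Md² gives I = 0.26805 + (2.35)(0.425)² = 0.69252 kg·m².
Thin ring: I_cm = MR² = (2.44)(0.214)² = 0.11174 kg·m²; centre at d = 0.162 m, so I = I_cm + Md² gives I = 0.11174 + (2.44)(0.162)² = 0.17578 kg·m².
Total I = 1.4332 + 0.035443 + 0.69252 + 0.17578 = 2.3369 kg·m².

2.34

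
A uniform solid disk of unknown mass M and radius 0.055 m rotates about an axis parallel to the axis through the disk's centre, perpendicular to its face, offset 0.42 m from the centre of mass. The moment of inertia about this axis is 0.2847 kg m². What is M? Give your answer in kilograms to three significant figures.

1.60

I = I_cm + Md² = (1/2)MR² + Md² = M·[0.5·(0.055)² + (0.42)²] = M·0.17791.
So M = 0.2847 / 0.17791 = 1.6002 kg.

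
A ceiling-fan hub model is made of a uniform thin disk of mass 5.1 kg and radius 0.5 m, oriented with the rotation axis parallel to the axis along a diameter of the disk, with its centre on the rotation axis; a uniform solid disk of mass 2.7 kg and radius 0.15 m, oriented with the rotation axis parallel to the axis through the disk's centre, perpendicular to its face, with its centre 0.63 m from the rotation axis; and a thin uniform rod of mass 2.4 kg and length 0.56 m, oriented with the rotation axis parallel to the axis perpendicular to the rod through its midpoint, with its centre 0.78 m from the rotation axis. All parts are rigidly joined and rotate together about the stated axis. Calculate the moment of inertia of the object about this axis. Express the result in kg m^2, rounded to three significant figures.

Thin disk: I_cm = (1/4)MR² = (1/4)(5.1)(0.5)² = 0.31875 kg m^2; axis through the centre, so I = 0.31875 kg m^2.
Solid disk: I_cm = (1/2)MR² = (1/2)(2.7)(0.15)² = 0.030375 kg m^2; centre at d = 0.63 m, so I = I_cm + Md² gives I = 0.030375 + (2.7)(0.63)² = 1.102 kg m^2.
Thin rod: I_cm = (1/12)ML² = (1/12)(2.4)(0.56)² = 0.06272 kg m^2; centre at d = 0.78 m, so I = I_cm + Md² gives I = 0.06272 + (2.4)(0.78)² = 1.5229 kg m^2.
Total I = 0.31875 + 1.102 + 1.5229 = 2.9436 kg m^2.

2.94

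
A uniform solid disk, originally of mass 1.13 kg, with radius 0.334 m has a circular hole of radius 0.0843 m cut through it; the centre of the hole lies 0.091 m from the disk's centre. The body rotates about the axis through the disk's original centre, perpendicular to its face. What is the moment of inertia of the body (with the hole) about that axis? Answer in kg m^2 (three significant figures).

0.0622

Unpierced body about its centre: I₀ = (1/2)MR² = (1/2)(1.13)(0.334)² = 0.063029 kg m^2.
The removed disk has mass m = M·(r/R)² = (1.13)(0.0843/0.334)² = 0.071985 kg (same uniform areal density).
Its moment of inertia about the rotation axis (parallel-axis theorem): I_hole = (1/2)mr² + md² = (1/2)(0.071985)(0.0843)² + (0.071985)(0.091)² = 0.00085189 kg m^2.
Treating the hole as negative mass, I = I₀ − I_hole = 0.063029 − 0.00085189 = 0.062177 kg m^2.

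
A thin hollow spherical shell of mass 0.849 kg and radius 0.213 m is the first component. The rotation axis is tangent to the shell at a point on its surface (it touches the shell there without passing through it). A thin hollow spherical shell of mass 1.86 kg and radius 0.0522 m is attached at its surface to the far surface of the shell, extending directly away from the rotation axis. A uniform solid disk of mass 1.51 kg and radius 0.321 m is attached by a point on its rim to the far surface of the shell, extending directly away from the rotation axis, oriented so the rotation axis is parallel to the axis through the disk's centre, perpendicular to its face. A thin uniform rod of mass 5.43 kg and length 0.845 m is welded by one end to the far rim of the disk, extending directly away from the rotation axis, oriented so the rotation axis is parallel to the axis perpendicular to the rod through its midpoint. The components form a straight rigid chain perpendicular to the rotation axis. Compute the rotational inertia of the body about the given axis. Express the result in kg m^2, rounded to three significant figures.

Spherical shell: I_cm = (2/3)MR² = (2/3)(0.849)(0.213)² = 0.025679 kg m^2; centre at d = 0.213 m, so I = I_cm + Md² gives I = 0.025679 + (0.849)(0.213)² = 0.064197 kg m^2.
Spherical shell: I_cm = (2/3)MR² = (2/3)(1.86)(0.0522)² = 0.0033788 kg m^2; centre at d = 0.213 + 0.213 + 0.0522 = 0.4782 m, so I = I_cm + Md² gives I = 0.0033788 + (1.86)(0.4782)² = 0.42871 kg m^2.
Solid disk: I_cm = (1/2)MR² = (1/2)(1.51)(0.321)² = 0.077796 kg m^2; centre at d = 0.213 + 0.213 + 0.0522 + 0.0522 + 0.321 = 0.8514 m, so I = I_cm + Md² gives I = 0.077796 + (1.51)(0.8514)² = 1.1724 kg m^2.
Thin rod: I_cm = (1/12)ML² = (1/12)(5.43)(0.845)² = 0.3231 kg m^2; centre at d = 0.213 + 0.213 + 0.0522 + 0.0522 + 0.321 + 0.321 + 0.4225 = 1.5949 m, so I = I_cm + Md² gives I = 0.3231 + (5.43)(1.5949)² = 14.135 kg m^2.
Total I = 0.064197 + 0.42871 + 1.1724 + 14.135 = 15.801 kg m^2.

15.8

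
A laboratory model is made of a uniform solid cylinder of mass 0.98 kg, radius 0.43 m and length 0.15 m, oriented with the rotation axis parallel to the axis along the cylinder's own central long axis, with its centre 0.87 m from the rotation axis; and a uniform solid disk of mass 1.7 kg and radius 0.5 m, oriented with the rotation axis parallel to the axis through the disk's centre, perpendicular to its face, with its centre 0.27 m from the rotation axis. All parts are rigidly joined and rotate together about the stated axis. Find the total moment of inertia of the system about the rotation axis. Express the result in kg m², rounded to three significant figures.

1.17

Solid cylinder: I_cm = (1/2)MR² = (1/2)(0.98)(0.43)² = 0.090601 kg m²; centre at d = 0.87 m, so the parallel axis theorem gives I = 0.090601 + (0.98)(0.87)² = 0.83236 kg m².
Solid disk: I_cm = (1/2)MR² = (1/2)(1.7)(0.5)² = 0.2125 kg m²; centre at d = 0.27 m, so the parallel axis theorem gives I = 0.2125 + (1.7)(0.27)² = 0.33643 kg m².
Total I = 0.83236 + 0.33643 = 1.1688 kg m².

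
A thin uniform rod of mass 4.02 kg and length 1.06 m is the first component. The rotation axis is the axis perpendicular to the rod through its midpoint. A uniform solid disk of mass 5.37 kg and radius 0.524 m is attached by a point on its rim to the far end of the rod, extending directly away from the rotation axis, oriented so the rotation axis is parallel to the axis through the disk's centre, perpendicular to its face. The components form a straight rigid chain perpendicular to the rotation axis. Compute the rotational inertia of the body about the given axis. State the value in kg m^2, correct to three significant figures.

Thin rod: I_cm = (1/12)ML² = (1/12)(4.02)(1.06)² = 0.37641 kg m^2; axis through the centre, so I = 0.37641 kg m^2.
Solid disk: I_cm = (1/2)MR² = (1/2)(5.37)(0.524)² = 0.73724 kg m^2; centre at d = 0.53 + 0.524 = 1.054 m, so I = I_cm + Md² gives I = 0.73724 + (5.37)(1.054)² = 6.7029 kg m^2.
Total I = 0.37641 + 6.7029 = 7.0793 kg m^2.

7.08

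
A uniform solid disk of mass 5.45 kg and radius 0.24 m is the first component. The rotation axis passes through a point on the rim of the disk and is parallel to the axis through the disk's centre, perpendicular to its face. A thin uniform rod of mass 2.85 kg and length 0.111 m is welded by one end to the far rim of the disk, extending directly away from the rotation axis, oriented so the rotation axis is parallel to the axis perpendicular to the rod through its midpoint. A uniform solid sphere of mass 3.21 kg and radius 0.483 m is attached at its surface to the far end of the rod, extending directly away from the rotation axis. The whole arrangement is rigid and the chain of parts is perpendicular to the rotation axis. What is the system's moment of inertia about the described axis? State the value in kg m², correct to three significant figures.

5.29

Solid disk: I_cm = (1/2)MR² = (1/2)(5.45)(0.24)² = 0.15696 kg m²; centre at d = 0.24 m, so the parallel axis theorem gives I = 0.15696 + (5.45)(0.24)² = 0.47088 kg m².
Thin rod: I_cm = (1/12)ML² = (1/12)(2.85)(0.111)² = 0.0029262 kg m²; centre at d = 0.24 + 0.24 + 0.0555 = 0.5355 m, so the parallel axis theorem gives I = 0.0029262 + (2.85)(0.5355)² = 0.82019 kg m².
Solid sphere: I_cm = (2/5)MR² = (2/5)(3.21)(0.483)² = 0.29954 kg m²; centre at d = 0.24 + 0.24 + 0.0555 + 0.0555 + 0.483 = 1.074 m, so the parallel axis theorem gives I = 0.29954 + (3.21)(1.074)² = 4.0022 kg m².
Total I = 0.47088 + 0.82019 + 4.0022 = 5.2933 kg m².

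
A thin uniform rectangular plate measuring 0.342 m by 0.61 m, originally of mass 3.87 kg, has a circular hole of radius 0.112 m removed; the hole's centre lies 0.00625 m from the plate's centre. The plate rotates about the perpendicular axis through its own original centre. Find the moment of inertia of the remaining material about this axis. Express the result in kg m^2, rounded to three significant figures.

Unpierced body about its centre: I₀ = (1/12)M(a²+b²) = (1/12)(3.87)[(0.342)² + (0.61)²] = 0.15772 kg m^2.
The removed disk has mass m = M·πr²/(ab) = (3.87)·π(0.112)²/(0.342·0.61) = 0.73104 kg (same uniform areal density).
Its moment of inertia about the rotation axis (parallel-axis theorem): I_hole = (1/2)mr² + md² = (1/2)(0.73104)(0.112)² + (0.73104)(0.00625)² = 0.0046136 kg m^2.
Treating the hole as negative mass, I = I₀ − I_hole = 0.15772 − 0.0046136 = 0.15311 kg m^2.

0.153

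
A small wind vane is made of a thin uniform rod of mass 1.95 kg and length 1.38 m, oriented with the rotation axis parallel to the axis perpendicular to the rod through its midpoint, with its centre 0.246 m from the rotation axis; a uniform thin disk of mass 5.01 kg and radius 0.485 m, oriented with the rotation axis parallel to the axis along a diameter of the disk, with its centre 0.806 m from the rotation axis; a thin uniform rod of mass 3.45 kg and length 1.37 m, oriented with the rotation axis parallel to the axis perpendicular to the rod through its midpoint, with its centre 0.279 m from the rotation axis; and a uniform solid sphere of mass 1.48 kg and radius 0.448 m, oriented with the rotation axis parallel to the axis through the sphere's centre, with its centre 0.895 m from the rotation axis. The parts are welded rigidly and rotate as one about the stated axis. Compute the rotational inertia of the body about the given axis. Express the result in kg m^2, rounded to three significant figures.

6.09

Thin rod: I_cm = (1/12)ML² = (1/12)(1.95)(1.38)² = 0.30946 kg m^2; centre at d = 0.246 m, so the parallel axis theorem gives I = 0.30946 + (1.95)(0.246)² = 0.42747 kg m^2.
Thin disk: I_cm = (1/4)MR² = (1/4)(5.01)(0.485)² = 0.29462 kg m^2; centre at d = 0.806 m, so the parallel axis theorem gives I = 0.29462 + (5.01)(0.806)² = 3.5493 kg m^2.
Thin rod: I_cm = (1/12)ML² = (1/12)(3.45)(1.37)² = 0.53961 kg m^2; centre at d = 0.279 m, so the parallel axis theorem gives I = 0.53961 + (3.45)(0.279)² = 0.80816 kg m^2.
Solid sphere: I_cm = (2/5)MR² = (2/5)(1.48)(0.448)² = 0.11882 kg m^2; centre at d = 0.895 m, so the parallel axis theorem gives I = 0.11882 + (1.48)(0.895)² = 1.3043 kg m^2.
Total I = 0.42747 + 3.5493 + 0.80816 + 1.3043 = 6.0893 kg m^2.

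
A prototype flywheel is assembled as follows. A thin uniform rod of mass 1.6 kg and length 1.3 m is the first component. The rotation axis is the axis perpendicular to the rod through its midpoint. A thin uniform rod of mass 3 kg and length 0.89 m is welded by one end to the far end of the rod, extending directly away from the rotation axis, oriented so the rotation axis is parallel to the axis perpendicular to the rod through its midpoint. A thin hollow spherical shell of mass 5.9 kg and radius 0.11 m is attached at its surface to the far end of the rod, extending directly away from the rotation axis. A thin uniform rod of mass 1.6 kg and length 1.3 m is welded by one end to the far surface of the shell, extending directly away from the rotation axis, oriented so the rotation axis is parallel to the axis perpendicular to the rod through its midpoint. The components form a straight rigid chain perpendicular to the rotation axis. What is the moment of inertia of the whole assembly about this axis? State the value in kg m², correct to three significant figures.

Thin rod: I_cm = (1/12)ML² = (1/12)(1.6)(1.3)² = 0.22533 kg m²; axis through the centre, so I = 0.22533 kg m².
Thin rod: I_cm = (1/12)ML² = (1/12)(3)(0.89)² = 0.19803 kg m²; centre at d = 0.65 + 0.445 = 1.095 m, so the parallel axis theorem gives I = 0.19803 + (3)(1.095)² = 3.7951 kg m².
Spherical shell: I_cm = (2/3)MR² = (2/3)(5.9)(0.11)² = 0.047593 kg m²; centre at d = 0.65 + 0.445 + 0.445 + 0.11 = 1.65 m, so the parallel axis theorem gives I = 0.047593 + (5.9)(1.65)² = 16.11 kg m².
Thin rod: I_cm = (1/12)ML² = (1/12)(1.6)(1.3)² = 0.22533 kg m²; centre at d = 0.65 + 0.445 + 0.445 + 0.11 + 0.11 + 0.65 = 2.41 m, so the parallel axis theorem gives I = 0.22533 + (1.6)(2.41)² = 9.5183 kg m².
Total I = 0.22533 + 3.7951 + 16.11 + 9.5183 = 29.649 kg m².

29.6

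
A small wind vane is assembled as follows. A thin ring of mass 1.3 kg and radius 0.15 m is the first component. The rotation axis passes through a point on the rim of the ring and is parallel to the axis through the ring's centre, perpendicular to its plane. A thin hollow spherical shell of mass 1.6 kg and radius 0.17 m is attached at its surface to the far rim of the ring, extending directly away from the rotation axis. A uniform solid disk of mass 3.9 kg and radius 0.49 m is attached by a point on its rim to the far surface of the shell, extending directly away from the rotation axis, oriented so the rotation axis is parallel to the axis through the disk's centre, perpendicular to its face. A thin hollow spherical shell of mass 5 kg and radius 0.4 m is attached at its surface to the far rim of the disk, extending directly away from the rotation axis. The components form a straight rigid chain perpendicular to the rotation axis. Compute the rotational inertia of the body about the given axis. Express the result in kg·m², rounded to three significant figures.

26.8

Thin ring: I_cm = MR² = (1.3)(0.15)² = 0.02925 kg·m²; centre at d = 0.15 m, so the parallel axis theorem gives I = 0.02925 + (1.3)(0.15)² = 0.0585 kg·m².
Spherical shell: I_cm = (2/3)MR² = (2/3)(1.6)(0.17)² = 0.030827 kg·m²; centre at d = 0.15 + 0.15 + 0.17 = 0.47 m, so the parallel axis theorem gives I = 0.030827 + (1.6)(0.47)² = 0.38427 kg·m².
Solid disk: I_cm = (1/2)MR² = (1/2)(3.9)(0.49)² = 0.46819 kg·m²; centre at d = 0.15 + 0.15 + 0.17 + 0.17 + 0.49 = 1.13 m, so the parallel axis theorem gives I = 0.46819 + (3.9)(1.13)² = 5.4481 kg·m².
Spherical shell: I_cm = (2/3)MR² = (2/3)(5)(0.4)² = 0.53333 kg·m²; centre at d = 0.15 + 0.15 + 0.17 + 0.17 + 0.49 + 0.49 + 0.4 = 2.02 m, so the parallel axis theorem gives I = 0.53333 + (5)(2.02)² = 20.935 kg·m².
Total I = 0.0585 + 0.38427 + 5.4481 + 20.935 = 26.826 kg·m².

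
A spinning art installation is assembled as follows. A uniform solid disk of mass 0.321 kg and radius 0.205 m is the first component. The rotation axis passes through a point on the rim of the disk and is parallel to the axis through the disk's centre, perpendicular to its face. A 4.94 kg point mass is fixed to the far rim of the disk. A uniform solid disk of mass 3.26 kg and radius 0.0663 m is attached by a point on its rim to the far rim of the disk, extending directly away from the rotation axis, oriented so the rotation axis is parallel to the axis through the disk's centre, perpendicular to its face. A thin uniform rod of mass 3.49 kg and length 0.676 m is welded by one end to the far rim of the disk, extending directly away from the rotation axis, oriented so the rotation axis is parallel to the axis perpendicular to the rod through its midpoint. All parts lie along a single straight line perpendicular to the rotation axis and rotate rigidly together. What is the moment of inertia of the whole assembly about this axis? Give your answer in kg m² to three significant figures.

Solid disk: I_cm = (1/2)MR² = (1/2)(0.321)(0.205)² = 0.006745 kg m²; centre at d = 0.205 m, so I = I_cm + Md² gives I = 0.006745 + (0.321)(0.205)² = 0.020235 kg m².
Point mass: I_cm = 0; centre at d = 0.205 + 0.205 = 0.41 m, so I = I_cm + Md² gives I = 0 + (4.94)(0.41)² = 0.83041 kg m².
Solid disk: I_cm = (1/2)MR² = (1/2)(3.26)(0.0663)² = 0.007165 kg m²; centre at d = 0.205 + 0.205 + 0.0663 = 0.4763 m, so I = I_cm + Md² gives I = 0.007165 + (3.26)(0.4763)² = 0.74673 kg m².
Thin rod: I_cm = (1/12)ML² = (1/12)(3.49)(0.676)² = 0.1329 kg m²; centre at d = 0.205 + 0.205 + 0.0663 + 0.0663 + 0.338 = 0.8806 m, so I = I_cm + Md² gives I = 0.1329 + (3.49)(0.8806)² = 2.8392 kg m².
Total I = 0.020235 + 0.83041 + 0.74673 + 2.8392 = 4.4366 kg m².

4.44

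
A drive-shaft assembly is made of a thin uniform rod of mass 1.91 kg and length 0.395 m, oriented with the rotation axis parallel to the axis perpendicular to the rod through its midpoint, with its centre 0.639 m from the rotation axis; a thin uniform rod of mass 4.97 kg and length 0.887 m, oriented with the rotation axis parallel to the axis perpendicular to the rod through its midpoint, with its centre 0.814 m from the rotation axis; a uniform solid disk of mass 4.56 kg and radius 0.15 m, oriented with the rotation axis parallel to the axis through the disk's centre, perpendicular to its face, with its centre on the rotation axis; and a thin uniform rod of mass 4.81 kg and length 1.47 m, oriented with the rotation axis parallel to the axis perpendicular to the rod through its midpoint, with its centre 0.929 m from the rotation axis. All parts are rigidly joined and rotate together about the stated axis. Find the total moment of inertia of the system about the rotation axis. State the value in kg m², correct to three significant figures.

Thin rod: I_cm = (1/12)ML² = (1/12)(1.91)(0.395)² = 0.024834 kg m²; centre at d = 0.639 m, so I = I_cm + Md² gives I = 0.024834 + (1.91)(0.639)² = 0.80473 kg m².
Thin rod: I_cm = (1/12)ML² = (1/12)(4.97)(0.887)² = 0.32585 kg m²; centre at d = 0.814 m, so I = I_cm + Md² gives I = 0.32585 + (4.97)(0.814)² = 3.619 kg m².
Solid disk: I_cm = (1/2)MR² = (1/2)(4.56)(0.15)² = 0.0513 kg m²; axis through the centre, so I = 0.0513 kg m².
Thin rod: I_cm = (1/12)ML² = (1/12)(4.81)(1.47)² = 0.86616 kg m²; centre at d = 0.929 m, so I = I_cm + Md² gives I = 0.86616 + (4.81)(0.929)² = 5.0174 kg m².
Total I = 0.80473 + 3.619 + 0.0513 + 5.0174 = 9.4924 kg m².

9.49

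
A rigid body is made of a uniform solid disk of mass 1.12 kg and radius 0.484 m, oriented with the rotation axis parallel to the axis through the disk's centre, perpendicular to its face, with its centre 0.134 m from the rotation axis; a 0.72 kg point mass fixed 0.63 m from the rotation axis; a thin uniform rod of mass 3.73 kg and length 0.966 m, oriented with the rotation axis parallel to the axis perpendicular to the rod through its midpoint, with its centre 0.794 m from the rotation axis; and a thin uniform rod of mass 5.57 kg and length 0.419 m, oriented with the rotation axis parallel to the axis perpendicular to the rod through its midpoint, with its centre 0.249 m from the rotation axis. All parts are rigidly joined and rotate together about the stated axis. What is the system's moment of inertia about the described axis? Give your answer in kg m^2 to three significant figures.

3.51

Solid disk: I_cm = (1/2)MR² = (1/2)(1.12)(0.484)² = 0.13118 kg m^2; centre at d = 0.134 m, so I = I_cm + Md² gives I = 0.13118 + (1.12)(0.134)² = 0.15129 kg m^2.
Point mass: I_cm = 0; centre at d = 0.63 m, so I = I_cm + Md² gives I = 0 + (0.72)(0.63)² = 0.28577 kg m^2.
Thin rod: I_cm = (1/12)ML² = (1/12)(3.73)(0.966)² = 0.29006 kg m^2; centre at d = 0.794 m, so I = I_cm + Md² gives I = 0.29006 + (3.73)(0.794)² = 2.6416 kg m^2.
Thin rod: I_cm = (1/12)ML² = (1/12)(5.57)(0.419)² = 0.08149 kg m^2; centre at d = 0.249 m, so I = I_cm + Md² gives I = 0.08149 + (5.57)(0.249)² = 0.42684 kg m^2.
Total I = 0.15129 + 0.28577 + 2.6416 + 0.42684 = 3.5055 kg m^2.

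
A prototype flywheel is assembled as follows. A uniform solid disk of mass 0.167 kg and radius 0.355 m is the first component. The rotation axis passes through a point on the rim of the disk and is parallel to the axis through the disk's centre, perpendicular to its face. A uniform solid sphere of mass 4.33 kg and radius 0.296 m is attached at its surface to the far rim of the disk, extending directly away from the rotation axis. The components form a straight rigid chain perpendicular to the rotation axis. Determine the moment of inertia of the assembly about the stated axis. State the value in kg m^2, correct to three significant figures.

Solid disk: I_cm = (1/2)MR² = (1/2)(0.167)(0.355)² = 0.010523 kg m^2; centre at d = 0.355 m, so the parallel axis theorem gives I = 0.010523 + (0.167)(0.355)² = 0.031569 kg m^2.
Solid sphere: I_cm = (2/5)MR² = (2/5)(4.33)(0.296)² = 0.15175 kg m^2; centre at d = 0.355 + 0.355 + 0.296 = 1.006 m, so the parallel axis theorem gives I = 0.15175 + (4.33)(1.006)² = 4.5339 kg m^2.
Total I = 0.031569 + 4.5339 = 4.5654 kg m^2.

4.57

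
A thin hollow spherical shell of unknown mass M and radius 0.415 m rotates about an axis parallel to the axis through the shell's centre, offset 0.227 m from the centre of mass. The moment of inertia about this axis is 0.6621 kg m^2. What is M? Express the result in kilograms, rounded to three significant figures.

I = I_cm + Md² = (2/3)MR² + Md² = M·[0.666667·(0.415)² + (0.227)²] = M·0.16635.
So M = 0.6621 / 0.16635 = 3.9803 kg.

3.98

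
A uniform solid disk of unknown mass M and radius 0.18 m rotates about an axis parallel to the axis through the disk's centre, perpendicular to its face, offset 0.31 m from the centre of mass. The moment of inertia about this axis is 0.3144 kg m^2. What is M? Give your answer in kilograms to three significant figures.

I = I_cm + Md² = (1/2)MR² + Md² = M·[0.5·(0.18)² + (0.31)²] = M·0.1123.
So M = 0.3144 / 0.1123 = 2.7996 kg.

2.80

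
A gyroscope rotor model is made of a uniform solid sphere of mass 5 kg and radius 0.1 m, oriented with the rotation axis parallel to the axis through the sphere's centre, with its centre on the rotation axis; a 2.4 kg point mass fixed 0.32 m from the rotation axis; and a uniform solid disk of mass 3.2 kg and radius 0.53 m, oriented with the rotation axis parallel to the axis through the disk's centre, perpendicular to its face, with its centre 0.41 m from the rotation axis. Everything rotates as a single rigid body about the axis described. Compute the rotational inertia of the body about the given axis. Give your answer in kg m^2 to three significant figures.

1.25

Solid sphere: I_cm = (2/5)MR² = (2/5)(5)(0.1)² = 0.02 kg m^2; axis through the centre, so I = 0.02 kg m^2.
Point mass: I_cm = 0; centre at d = 0.32 m, so I = I_cm + Md² gives I = 0 + (2.4)(0.32)² = 0.24576 kg m^2.
Solid disk: I_cm = (1/2)MR² = (1/2)(3.2)(0.53)² = 0.44944 kg m^2; centre at d = 0.41 m, so I = I_cm + Md² gives I = 0.44944 + (3.2)(0.41)² = 0.98736 kg m^2.
Total I = 0.02 + 0.24576 + 0.98736 = 1.2531 kg m^2.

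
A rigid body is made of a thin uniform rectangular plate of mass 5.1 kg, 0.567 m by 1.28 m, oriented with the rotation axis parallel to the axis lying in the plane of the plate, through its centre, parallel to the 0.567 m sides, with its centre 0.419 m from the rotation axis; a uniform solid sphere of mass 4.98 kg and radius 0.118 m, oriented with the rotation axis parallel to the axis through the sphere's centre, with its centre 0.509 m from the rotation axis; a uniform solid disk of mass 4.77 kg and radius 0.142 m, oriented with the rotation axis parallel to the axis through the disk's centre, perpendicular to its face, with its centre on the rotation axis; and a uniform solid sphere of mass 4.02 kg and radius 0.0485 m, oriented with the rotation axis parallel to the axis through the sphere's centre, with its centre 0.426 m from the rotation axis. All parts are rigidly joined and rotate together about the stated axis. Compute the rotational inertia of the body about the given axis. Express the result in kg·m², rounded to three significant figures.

Rectangular plate: I_cm = (1/12)Mb² = (1/12)(5.1)(1.28)² = 0.69632 kg·m²; centre at d = 0.419 m, so I = I_cm + Md² gives I = 0.69632 + (5.1)(0.419)² = 1.5917 kg·m².
Solid sphere: I_cm = (2/5)MR² = (2/5)(4.98)(0.118)² = 0.027737 kg·m²; centre at d = 0.509 m, so I = I_cm + Md² gives I = 0.027737 + (4.98)(0.509)² = 1.318 kg·m².
Solid disk: I_cm = (1/2)MR² = (1/2)(4.77)(0.142)² = 0.048091 kg·m²; axis through the centre, so I = 0.048091 kg·m².
Solid sphere: I_cm = (2/5)MR² = (2/5)(4.02)(0.0485)² = 0.0037824 kg·m²; centre at d = 0.426 m, so I = I_cm + Md² gives I = 0.0037824 + (4.02)(0.426)² = 0.73332 kg·m².
Total I = 1.5917 + 1.318 + 0.048091 + 0.73332 = 3.691 kg·m².

3.69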